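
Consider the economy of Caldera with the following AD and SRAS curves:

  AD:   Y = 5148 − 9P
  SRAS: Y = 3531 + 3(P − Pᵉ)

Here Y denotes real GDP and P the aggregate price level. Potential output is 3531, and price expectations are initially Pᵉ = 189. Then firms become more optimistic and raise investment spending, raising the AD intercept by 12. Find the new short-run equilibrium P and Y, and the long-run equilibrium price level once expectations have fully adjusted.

AD shifts right: new AD is Y = 5160 − 9P. With Pᵉ = 189, SRAS is Y = 2964 + 3P.
Short run: 5160 − 9P = 2964 + 3P gives 2196 = 12P, so P = 183 and Y = 5160 − 9·183 = 3513.
Y = 3513 is below potential 3531; expectations adjust and SRAS shifts right until Y = 3531.
Long run: on the new AD curve, 3531 = 5160 − 9P gives P = 181.

Short run: P = 183, Y = 3513. Long run: P = 181.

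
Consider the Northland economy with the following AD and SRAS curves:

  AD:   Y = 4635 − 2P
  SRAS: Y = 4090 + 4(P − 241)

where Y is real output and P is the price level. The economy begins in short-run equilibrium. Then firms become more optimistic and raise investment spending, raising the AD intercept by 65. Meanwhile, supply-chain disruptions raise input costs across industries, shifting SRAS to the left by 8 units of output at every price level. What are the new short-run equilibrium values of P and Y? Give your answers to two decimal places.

P = 263.67, Y = 4172.67

After both shocks: AD is Y = 4700 − 2P and SRAS is Y = 3118 + 4P.
Setting them equal: 1582 = 6P, so P = 263.67.
Substituting into AD, Y = 4172.67.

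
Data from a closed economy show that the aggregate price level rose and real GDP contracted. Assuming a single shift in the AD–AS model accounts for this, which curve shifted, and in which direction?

SRAS shifted left

P rose and Y fell. An AD shift moves P and Y in the same direction; an SRAS shift moves them in opposite directions.
Here P and Y moved in opposite directions, so the SRAS curve shifted.
Since Y fell, SRAS shifted left.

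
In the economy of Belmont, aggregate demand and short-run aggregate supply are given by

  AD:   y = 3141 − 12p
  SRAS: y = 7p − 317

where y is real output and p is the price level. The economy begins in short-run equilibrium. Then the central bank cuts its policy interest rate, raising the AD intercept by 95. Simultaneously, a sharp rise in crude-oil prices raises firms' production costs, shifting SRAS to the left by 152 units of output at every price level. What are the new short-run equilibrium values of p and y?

p = 195, y = 896

After both shocks: AD is y = 3236 − 12p and SRAS is y = 7p − 469.
Setting them equal: 3705 = 19p, so p = 195.
y = 3236 − 12·195 = 896.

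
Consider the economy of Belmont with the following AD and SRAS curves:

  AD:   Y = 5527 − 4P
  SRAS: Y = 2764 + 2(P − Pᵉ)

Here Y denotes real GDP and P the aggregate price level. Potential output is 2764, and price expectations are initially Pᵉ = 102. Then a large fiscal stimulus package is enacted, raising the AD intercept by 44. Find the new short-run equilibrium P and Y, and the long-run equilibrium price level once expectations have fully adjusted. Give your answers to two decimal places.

AD shifts right: new AD is Y = 5571 − 4P. With Pᵉ = 102, SRAS is Y = 2560 + 2P.
Short run: 5571 − 4P = 2560 + 2P gives 3011 = 6P, so P = 501.83 and Y = 5571 − 4P = 3563.67.
Y = 3563.67 is above potential 2764; expectations adjust and SRAS shifts left until Y = 2764.
Long run: on the new AD curve, 2764 = 5571 − 4P gives P = 701.75.

Short run: P = 501.83, Y = 3563.67. Long run: P = 701.75.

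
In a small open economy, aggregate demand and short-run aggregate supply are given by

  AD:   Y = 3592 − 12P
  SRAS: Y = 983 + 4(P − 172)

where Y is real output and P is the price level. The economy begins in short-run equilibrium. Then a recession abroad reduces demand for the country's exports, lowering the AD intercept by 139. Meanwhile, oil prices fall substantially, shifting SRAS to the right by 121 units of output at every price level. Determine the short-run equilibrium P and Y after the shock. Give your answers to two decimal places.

After both shocks: AD is Y = 3453 − 12P and SRAS is Y = 416 + 4P.
Setting them equal: 3037 = 16P, so P = 189.81.
Substituting into AD, Y = 1175.25.

P = 189.81, Y = 1175.25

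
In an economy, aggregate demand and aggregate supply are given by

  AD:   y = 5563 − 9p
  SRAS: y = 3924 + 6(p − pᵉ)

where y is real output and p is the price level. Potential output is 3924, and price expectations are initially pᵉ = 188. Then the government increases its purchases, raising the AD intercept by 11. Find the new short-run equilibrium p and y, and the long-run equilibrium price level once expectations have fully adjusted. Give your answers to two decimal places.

Short run: p = 185.20, y = 3907.20. Long run: p = 183.33.

AD shifts right: new AD is y = 5574 − 9p. With pᵉ = 188, SRAS is y = 2796 + 6p.
Short run: 5574 − 9p = 2796 + 6p gives 2778 = 15p, so p = 185.20 and y = 5574 − 9p = 3907.20.
y = 3907.20 is below potential 3924; expectations adjust and SRAS shifts right until y = 3924.
Long run: on the new AD curve, 3924 = 5574 − 9p gives p = 183.33.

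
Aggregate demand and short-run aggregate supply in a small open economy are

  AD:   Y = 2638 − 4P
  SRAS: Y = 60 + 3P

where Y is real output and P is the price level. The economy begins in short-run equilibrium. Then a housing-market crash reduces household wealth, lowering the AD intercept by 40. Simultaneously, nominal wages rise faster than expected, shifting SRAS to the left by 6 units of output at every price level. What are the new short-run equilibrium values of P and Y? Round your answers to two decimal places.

After both shocks: AD is Y = 2598 − 4P and SRAS is Y = 54 + 3P.
Setting them equal: 2544 = 7P, so P = 363.43.
Substituting into AD, Y = 1144.29.

P = 363.43, Y = 1144.29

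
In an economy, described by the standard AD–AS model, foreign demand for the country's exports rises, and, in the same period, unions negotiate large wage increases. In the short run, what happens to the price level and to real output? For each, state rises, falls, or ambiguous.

The first event is a positive demand shock: AD shifts right, which by itself pushes P up and Y up.
The second is an adverse supply shock: SRAS shifts left, which by itself pushes P up and Y down.
Both shocks push P up, so P rises. The two shocks push Y in opposite directions, so the effect on Y is ambiguous.

Price level: rises; output: ambiguous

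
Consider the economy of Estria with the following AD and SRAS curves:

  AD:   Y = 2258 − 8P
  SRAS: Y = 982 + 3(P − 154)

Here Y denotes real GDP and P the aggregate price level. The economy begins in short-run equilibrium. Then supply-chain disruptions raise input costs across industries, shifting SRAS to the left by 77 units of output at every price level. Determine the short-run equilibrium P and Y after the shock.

P = 165, Y = 938

This is a negative supply shock: SRAS shifts left.
New SRAS: Y = 443 + 3P.
Set AD = SRAS: 2258 − 8P = 443 + 3P, so 1815 = 11P and P = 165.
Y = 2258 − 8·165 = 938.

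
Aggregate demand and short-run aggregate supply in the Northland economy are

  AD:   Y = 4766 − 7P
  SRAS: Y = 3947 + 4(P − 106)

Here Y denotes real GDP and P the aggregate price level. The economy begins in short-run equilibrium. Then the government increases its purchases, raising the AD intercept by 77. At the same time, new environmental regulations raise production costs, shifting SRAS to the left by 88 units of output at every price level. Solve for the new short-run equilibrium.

After both shocks: AD is Y = 4843 − 7P and SRAS is Y = 3435 + 4P.
Setting them equal: 1408 = 11P, so P = 128.
Y = 4843 − 7·128 = 3947.

P = 128, Y = 3947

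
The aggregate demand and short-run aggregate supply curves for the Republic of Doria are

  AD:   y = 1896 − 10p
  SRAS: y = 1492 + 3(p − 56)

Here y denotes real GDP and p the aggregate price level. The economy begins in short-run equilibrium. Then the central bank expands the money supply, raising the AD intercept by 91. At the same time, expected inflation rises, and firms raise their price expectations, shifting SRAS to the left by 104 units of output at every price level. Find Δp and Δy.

Δp = +15, Δy = -59

After both shocks: AD is y = 1987 − 10p and SRAS is y = 1220 + 3p.
Setting them equal: 767 = 13p, so p = 59.
y = 1987 − 10·59 = 1397.
Initially p = 44, y = 1456, so Δp = +15 and Δy = -59.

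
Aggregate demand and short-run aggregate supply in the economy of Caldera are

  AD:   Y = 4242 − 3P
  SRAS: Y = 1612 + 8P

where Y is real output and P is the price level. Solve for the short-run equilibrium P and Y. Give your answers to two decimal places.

Set AD = SRAS: 4242 − 3P = 1612 + 8P, so 2630 = 11P and P = 239.09.
Substituting into AD, Y = 4242 − 3P = 3524.73.

P = 239.09, Y = 3524.73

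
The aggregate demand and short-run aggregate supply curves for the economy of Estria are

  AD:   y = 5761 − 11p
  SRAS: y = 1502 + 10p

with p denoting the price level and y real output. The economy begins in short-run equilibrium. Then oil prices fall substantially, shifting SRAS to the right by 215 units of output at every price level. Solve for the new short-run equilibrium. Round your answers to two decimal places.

p = 192.57, y = 3642.71

This is a positive supply shock: SRAS shifts right.
New SRAS: y = 1717 + 10p.
Set AD = SRAS: 5761 − 11p = 1717 + 10p, so 4044 = 21p and p = 192.57.
Substituting into AD, y = 3642.71.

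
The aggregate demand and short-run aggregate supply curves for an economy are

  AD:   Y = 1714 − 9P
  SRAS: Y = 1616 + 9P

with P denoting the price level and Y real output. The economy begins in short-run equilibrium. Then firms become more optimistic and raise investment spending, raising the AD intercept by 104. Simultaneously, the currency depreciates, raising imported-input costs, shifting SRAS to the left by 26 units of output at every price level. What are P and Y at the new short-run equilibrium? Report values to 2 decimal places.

P = 12.67, Y = 1704.00

After both shocks: AD is Y = 1818 − 9P and SRAS is Y = 1590 + 9P.
Setting them equal: 228 = 18P, so P = 12.67.
Substituting into AD, Y = 1704.00.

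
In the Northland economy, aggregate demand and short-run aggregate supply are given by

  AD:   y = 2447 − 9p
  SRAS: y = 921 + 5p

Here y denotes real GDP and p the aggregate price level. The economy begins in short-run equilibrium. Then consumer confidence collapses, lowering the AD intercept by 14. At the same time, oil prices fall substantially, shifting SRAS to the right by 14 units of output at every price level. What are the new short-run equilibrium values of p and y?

After both shocks: AD is y = 2433 − 9p and SRAS is y = 935 + 5p.
Setting them equal: 1498 = 14p, so p = 107.
y = 2433 − 9·107 = 1470.

p = 107, y = 1470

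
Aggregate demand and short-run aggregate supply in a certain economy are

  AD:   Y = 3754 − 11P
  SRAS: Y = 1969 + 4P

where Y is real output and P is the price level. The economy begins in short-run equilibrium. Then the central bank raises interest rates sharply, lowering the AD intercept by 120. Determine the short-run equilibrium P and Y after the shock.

This is a negative demand shock: AD shifts left.
New AD: Y = 3634 − 11P.
Set AD = SRAS: 3634 − 11P = 1969 + 4P, so 1665 = 15P and P = 111.
Y = 3634 − 11·111 = 2413.

P = 111, Y = 2413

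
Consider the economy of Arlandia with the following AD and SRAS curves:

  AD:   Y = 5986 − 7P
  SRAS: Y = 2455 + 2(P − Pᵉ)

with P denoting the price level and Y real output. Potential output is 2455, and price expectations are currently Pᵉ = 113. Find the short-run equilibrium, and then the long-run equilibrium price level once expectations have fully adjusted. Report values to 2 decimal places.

Short run: with Pᵉ = 113, SRAS is Y = 2229 + 2P. Setting AD = SRAS gives 3757 = 9P, so P = 417.44 and Y = 5986 − 7P = 3063.89.
Output 3063.89 is above potential 2455, so over time expected prices rise and SRAS shifts left until Y returns to 2455.
Long run: Y = 2455 on the AD curve gives 2455 = 5986 − 7P, so P = 504.43.

Short run: P = 417.44, Y = 3063.89. Long run: P = 504.43.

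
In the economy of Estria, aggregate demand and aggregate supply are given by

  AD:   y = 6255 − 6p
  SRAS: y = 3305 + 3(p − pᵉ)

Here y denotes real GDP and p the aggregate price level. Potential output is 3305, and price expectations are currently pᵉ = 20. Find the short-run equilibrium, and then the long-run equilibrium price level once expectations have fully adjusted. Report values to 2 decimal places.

Short run: p = 334.44, y = 4248.33. Long run: p = 491.67.

Short run: with pᵉ = 20, SRAS is y = 3245 + 3p. Setting AD = SRAS gives 3010 = 9p, so p = 334.44 and y = 6255 − 6p = 4248.33.
Output 4248.33 is above potential 3305, so over time expected prices rise and SRAS shifts left until y returns to 3305.
Long run: y = 3305 on the AD curve gives 3305 = 6255 − 6p, so p = 491.67.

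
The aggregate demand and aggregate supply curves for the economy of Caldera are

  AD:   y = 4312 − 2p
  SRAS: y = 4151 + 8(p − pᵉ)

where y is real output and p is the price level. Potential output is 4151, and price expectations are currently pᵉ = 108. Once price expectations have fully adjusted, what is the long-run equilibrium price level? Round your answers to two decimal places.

Long-run p = 80.50

Short run: with pᵉ = 108, SRAS is y = 3287 + 8p. Setting AD = SRAS gives 1025 = 10p, so p = 102.50 and y = 4312 − 2p = 4107.00.
Output 4107.00 is below potential 4151, so over time expected prices fall and SRAS shifts right until y returns to 4151.
Long run: y = 4151 on the AD curve gives 4151 = 4312 − 2p, so p = 80.50.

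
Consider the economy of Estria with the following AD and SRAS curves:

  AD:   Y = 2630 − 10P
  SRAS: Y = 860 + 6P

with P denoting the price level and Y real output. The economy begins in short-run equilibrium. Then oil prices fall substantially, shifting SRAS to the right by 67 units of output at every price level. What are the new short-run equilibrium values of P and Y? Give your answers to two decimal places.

P = 106.44, Y = 1565.63

This is a positive supply shock: SRAS shifts right.
New SRAS: Y = 927 + 6P.
Set AD = SRAS: 2630 − 10P = 927 + 6P, so 1703 = 16P and P = 106.44.
Substituting into AD, Y = 1565.63.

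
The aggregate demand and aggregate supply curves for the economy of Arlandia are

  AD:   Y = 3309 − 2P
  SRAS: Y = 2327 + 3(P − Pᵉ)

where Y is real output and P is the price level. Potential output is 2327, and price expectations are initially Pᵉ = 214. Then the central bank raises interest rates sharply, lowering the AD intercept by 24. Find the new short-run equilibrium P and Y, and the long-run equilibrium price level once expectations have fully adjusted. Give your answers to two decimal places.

Short run: P = 320.00, Y = 2645.00. Long run: P = 479.00.

AD shifts left: new AD is Y = 3285 − 2P. With Pᵉ = 214, SRAS is Y = 1685 + 3P.
Short run: 3285 − 2P = 1685 + 3P gives 1600 = 5P, so P = 320.00 and Y = 3285 − 2P = 2645.00.
Y = 2645.00 is above potential 2327; expectations adjust and SRAS shifts left until Y = 2327.
Long run: on the new AD curve, 2327 = 3285 − 2P gives P = 479.00.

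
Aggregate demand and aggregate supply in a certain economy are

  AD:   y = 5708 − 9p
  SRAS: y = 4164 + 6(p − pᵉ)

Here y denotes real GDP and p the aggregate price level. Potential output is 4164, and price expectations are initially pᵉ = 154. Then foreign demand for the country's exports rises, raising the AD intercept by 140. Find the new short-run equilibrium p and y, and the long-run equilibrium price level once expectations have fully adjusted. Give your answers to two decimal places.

Short run: p = 173.87, y = 4283.20. Long run: p = 187.11.

AD shifts right: new AD is y = 5848 − 9p. With pᵉ = 154, SRAS is y = 3240 + 6p.
Short run: 5848 − 9p = 3240 + 6p gives 2608 = 15p, so p = 173.87 and y = 5848 − 9p = 4283.20.
y = 4283.20 is above potential 4164; expectations adjust and SRAS shifts left until y = 4164.
Long run: on the new AD curve, 4164 = 5848 − 9p gives p = 187.11.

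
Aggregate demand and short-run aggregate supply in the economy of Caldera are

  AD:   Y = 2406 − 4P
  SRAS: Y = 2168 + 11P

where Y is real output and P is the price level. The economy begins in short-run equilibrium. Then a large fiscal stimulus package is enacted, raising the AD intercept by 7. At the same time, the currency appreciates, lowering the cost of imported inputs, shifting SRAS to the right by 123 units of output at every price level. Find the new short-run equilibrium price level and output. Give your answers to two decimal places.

After both shocks: AD is Y = 2413 − 4P and SRAS is Y = 2291 + 11P.
Setting them equal: 122 = 15P, so P = 8.13.
Substituting into AD, Y = 2380.47.

P = 8.13, Y = 2380.47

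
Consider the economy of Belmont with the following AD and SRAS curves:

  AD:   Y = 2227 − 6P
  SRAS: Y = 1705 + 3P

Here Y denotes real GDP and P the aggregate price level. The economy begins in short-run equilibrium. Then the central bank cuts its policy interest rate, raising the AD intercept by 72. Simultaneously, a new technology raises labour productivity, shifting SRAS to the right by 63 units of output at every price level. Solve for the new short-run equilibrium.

P = 59, Y = 1945

After both shocks: AD is Y = 2299 − 6P and SRAS is Y = 1768 + 3P.
Setting them equal: 531 = 9P, so P = 59.
Y = 2299 − 6·59 = 1945.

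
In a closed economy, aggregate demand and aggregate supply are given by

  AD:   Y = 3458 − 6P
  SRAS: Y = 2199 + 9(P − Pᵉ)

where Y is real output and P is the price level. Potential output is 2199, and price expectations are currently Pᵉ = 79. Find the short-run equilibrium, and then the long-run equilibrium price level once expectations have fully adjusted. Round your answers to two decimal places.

Short run: with Pᵉ = 79, SRAS is Y = 1488 + 9P. Setting AD = SRAS gives 1970 = 15P, so P = 131.33 and Y = 3458 − 6P = 2670.00.
Output 2670.00 is above potential 2199, so over time expected prices rise and SRAS shifts left until Y returns to 2199.
Long run: Y = 2199 on the AD curve gives 2199 = 3458 − 6P, so P = 209.83.

Short run: P = 131.33, Y = 2670.00. Long run: P = 209.83.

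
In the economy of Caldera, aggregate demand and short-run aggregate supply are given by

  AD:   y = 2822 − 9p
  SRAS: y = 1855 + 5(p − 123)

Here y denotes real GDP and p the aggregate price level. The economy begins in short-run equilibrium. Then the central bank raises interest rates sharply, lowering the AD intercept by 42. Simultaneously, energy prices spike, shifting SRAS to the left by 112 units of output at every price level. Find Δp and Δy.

Δp = +5, Δy = -87

After both shocks: AD is y = 2780 − 9p and SRAS is y = 1128 + 5p.
Setting them equal: 1652 = 14p, so p = 118.
y = 2780 − 9·118 = 1718.
Initially p = 113, y = 1805, so Δp = +5 and Δy = -87.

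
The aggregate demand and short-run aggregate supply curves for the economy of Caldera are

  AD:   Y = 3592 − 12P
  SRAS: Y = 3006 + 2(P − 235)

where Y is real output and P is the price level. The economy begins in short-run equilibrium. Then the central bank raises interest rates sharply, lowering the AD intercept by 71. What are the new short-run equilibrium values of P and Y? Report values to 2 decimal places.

This is a negative demand shock: AD shifts left.
New AD: Y = 3521 − 12P.
SRAS can be written Y = 2536 + 2P.
Set AD = SRAS: 3521 − 12P = 2536 + 2P, so 985 = 14P and P = 70.36.
Substituting into AD, Y = 2676.71.

P = 70.36, Y = 2676.71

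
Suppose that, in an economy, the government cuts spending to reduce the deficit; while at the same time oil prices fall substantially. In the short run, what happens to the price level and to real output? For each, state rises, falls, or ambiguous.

The first event is a negative demand shock: AD shifts left, which by itself pushes P down and Y down.
The second is a favourable supply shock: SRAS shifts right, which by itself pushes P down and Y up.
Both shocks push P down, so P falls. The two shocks push Y in opposite directions, so the effect on Y is ambiguous.

Price level: falls; output: ambiguous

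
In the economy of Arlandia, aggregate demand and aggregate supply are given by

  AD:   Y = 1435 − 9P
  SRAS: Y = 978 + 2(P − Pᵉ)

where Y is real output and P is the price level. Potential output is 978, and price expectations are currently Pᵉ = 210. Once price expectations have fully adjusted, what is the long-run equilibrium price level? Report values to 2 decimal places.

Short run: with Pᵉ = 210, SRAS is Y = 558 + 2P. Setting AD = SRAS gives 877 = 11P, so P = 79.73 and Y = 1435 − 9P = 717.45.
Output 717.45 is below potential 978, so over time expected prices fall and SRAS shifts right until Y returns to 978.
Long run: Y = 978 on the AD curve gives 978 = 1435 − 9P, so P = 50.78.

Long-run P = 50.78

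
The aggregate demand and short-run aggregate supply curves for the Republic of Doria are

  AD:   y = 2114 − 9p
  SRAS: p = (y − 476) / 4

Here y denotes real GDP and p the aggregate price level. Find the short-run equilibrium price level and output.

p = 126, y = 980

Rearrange SRAS to y = 476 + 4p.
Set AD = SRAS: 2114 − 9p = 476 + 4p, so 1638 = 13p and p = 126.
Then y = 2114 − 9·126 = 980.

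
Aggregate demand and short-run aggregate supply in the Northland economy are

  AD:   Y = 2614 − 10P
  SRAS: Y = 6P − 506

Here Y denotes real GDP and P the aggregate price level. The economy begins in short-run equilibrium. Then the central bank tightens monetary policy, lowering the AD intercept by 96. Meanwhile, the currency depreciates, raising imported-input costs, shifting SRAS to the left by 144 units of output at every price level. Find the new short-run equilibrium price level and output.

After both shocks: AD is Y = 2518 − 10P and SRAS is Y = 6P − 650.
Setting them equal: 3168 = 16P, so P = 198.
Y = 2518 − 10·198 = 538.

P = 198, Y = 538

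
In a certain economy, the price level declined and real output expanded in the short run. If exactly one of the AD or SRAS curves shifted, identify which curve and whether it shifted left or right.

P fell and Y rose. An AD shift moves P and Y in the same direction; an SRAS shift moves them in opposite directions.
Here P and Y moved in opposite directions, so the SRAS curve shifted.
Since Y rose, SRAS shifted right.

SRAS shifted right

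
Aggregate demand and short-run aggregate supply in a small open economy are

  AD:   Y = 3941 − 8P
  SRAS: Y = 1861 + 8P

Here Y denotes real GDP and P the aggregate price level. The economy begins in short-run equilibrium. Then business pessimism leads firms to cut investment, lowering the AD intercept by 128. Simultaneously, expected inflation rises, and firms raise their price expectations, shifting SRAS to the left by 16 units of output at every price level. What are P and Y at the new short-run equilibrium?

After both shocks: AD is Y = 3813 − 8P and SRAS is Y = 1845 + 8P.
Setting them equal: 1968 = 16P, so P = 123.
Y = 3813 − 8·123 = 2829.

P = 123, Y = 2829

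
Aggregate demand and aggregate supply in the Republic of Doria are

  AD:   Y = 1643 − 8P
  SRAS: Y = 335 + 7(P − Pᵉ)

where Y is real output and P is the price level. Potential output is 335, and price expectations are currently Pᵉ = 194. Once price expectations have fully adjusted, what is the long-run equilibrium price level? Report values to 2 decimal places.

Short run: with Pᵉ = 194, SRAS is Y = 7P − 1023. Setting AD = SRAS gives 2666 = 15P, so P = 177.73 and Y = 1643 − 8P = 221.13.
Output 221.13 is below potential 335, so over time expected prices fall and SRAS shifts right until Y returns to 335.
Long run: Y = 335 on the AD curve gives 335 = 1643 − 8P, so P = 163.50.

Long-run P = 163.50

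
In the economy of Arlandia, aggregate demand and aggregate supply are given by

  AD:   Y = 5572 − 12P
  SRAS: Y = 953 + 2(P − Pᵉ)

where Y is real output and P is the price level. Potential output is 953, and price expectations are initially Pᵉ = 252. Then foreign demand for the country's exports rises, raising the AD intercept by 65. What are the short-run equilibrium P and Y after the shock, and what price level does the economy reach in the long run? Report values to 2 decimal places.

Short run: P = 370.57, Y = 1190.14. Long run: P = 390.33.

AD shifts right: new AD is Y = 5637 − 12P. With Pᵉ = 252, SRAS is Y = 449 + 2P.
Short run: 5637 − 12P = 449 + 2P gives 5188 = 14P, so P = 370.57 and Y = 5637 − 12P = 1190.14.
Y = 1190.14 is above potential 953; expectations adjust and SRAS shifts left until Y = 953.
Long run: on the new AD curve, 953 = 5637 − 12P gives P = 390.33.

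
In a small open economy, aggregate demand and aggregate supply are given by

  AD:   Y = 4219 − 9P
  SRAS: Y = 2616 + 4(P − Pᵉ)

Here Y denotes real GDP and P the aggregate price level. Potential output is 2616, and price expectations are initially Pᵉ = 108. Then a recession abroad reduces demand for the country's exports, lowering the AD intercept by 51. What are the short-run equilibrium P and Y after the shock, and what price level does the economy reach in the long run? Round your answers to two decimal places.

AD shifts left: new AD is Y = 4168 − 9P. With Pᵉ = 108, SRAS is Y = 2184 + 4P.
Short run: 4168 − 9P = 2184 + 4P gives 1984 = 13P, so P = 152.62 and Y = 4168 − 9P = 2794.46.
Y = 2794.46 is above potential 2616; expectations adjust and SRAS shifts left until Y = 2616.
Long run: on the new AD curve, 2616 = 4168 − 9P gives P = 172.44.

Short run: P = 152.62, Y = 2794.46. Long run: P = 172.44.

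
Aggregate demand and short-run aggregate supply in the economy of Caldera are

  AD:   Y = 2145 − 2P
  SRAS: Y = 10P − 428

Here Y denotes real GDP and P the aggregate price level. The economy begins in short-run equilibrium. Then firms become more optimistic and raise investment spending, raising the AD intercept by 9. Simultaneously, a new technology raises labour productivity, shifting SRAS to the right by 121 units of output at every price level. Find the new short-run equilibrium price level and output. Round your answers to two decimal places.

After both shocks: AD is Y = 2154 − 2P and SRAS is Y = 10P − 307.
Setting them equal: 2461 = 12P, so P = 205.08.
Substituting into AD, Y = 1743.83.

P = 205.08, Y = 1743.83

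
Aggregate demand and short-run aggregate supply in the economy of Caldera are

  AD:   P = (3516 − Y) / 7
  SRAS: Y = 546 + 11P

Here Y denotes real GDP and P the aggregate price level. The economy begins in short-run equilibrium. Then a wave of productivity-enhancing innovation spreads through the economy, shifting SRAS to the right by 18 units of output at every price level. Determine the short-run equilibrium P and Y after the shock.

This is a positive supply shock: SRAS shifts right.
New SRAS: Y = 564 + 11P.
Set AD = SRAS: 3516 − 7P = 564 + 11P, so 2952 = 18P and P = 164.
Y = 3516 − 7·164 = 2368.

P = 164, Y = 2368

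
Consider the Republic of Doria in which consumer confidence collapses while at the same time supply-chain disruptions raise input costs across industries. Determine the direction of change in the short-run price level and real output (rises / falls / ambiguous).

The first event is a negative demand shock: AD shifts left, which by itself pushes P down and Y down.
The second is an adverse supply shock: SRAS shifts left, which by itself pushes P up and Y down.
The two shocks push P in opposite directions, so the effect on P is ambiguous. Both shocks push Y down, so Y falls.

Price level: ambiguous; output: falls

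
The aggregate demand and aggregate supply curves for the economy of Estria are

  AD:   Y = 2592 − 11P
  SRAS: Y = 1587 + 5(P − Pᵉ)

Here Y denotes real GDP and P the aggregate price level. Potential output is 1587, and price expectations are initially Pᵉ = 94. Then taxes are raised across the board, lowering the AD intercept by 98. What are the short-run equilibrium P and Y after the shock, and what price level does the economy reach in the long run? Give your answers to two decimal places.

AD shifts left: new AD is Y = 2494 − 11P. With Pᵉ = 94, SRAS is Y = 1117 + 5P.
Short run: 2494 − 11P = 1117 + 5P gives 1377 = 16P, so P = 86.06 and Y = 2494 − 11P = 1547.31.
Y = 1547.31 is below potential 1587; expectations adjust and SRAS shifts right until Y = 1587.
Long run: on the new AD curve, 1587 = 2494 − 11P gives P = 82.45.

Short run: P = 86.06, Y = 1547.31. Long run: P = 82.45.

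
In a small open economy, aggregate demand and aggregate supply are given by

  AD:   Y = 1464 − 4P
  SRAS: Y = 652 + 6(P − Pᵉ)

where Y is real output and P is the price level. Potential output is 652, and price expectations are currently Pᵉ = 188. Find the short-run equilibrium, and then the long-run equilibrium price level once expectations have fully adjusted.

Short run: with Pᵉ = 188, SRAS is Y = 6P − 476. Setting AD = SRAS gives 1940 = 10P, so P = 194 and Y = 1464 − 4·194 = 688.
Output 688 is above potential 652, so over time expected prices rise and SRAS shifts left until Y returns to 652.
Long run: Y = 652 on the AD curve gives 652 = 1464 − 4P, so P = 203.

Short run: P = 194, Y = 688. Long run: P = 203.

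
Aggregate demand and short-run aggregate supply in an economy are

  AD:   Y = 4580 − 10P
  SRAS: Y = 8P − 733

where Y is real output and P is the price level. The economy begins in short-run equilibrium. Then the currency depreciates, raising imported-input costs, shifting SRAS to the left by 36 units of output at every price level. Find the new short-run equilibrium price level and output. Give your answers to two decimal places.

This is a negative supply shock: SRAS shifts left.
New SRAS: Y = 8P − 769.
Set AD = SRAS: 4580 − 10P = 8P − 769, so 5349 = 18P and P = 297.17.
Substituting into AD, Y = 1608.33.

P = 297.17, Y = 1608.33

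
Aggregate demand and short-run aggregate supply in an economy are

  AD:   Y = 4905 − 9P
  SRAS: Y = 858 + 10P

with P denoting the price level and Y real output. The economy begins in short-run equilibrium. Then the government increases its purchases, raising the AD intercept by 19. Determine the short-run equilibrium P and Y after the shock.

This is a positive demand shock: AD shifts right.
New AD: Y = 4924 − 9P.
Set AD = SRAS: 4924 − 9P = 858 + 10P, so 4066 = 19P and P = 214.
Y = 4924 − 9·214 = 2998.

P = 214, Y = 2998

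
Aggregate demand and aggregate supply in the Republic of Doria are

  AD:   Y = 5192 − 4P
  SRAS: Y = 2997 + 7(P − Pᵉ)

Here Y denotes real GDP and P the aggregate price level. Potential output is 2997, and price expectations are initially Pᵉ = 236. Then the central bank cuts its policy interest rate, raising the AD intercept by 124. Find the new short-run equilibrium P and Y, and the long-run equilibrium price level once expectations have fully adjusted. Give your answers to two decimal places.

Short run: P = 361.00, Y = 3872.00. Long run: P = 579.75.

AD shifts right: new AD is Y = 5316 − 4P. With Pᵉ = 236, SRAS is Y = 1345 + 7P.
Short run: 5316 − 4P = 1345 + 7P gives 3971 = 11P, so P = 361.00 and Y = 5316 − 4P = 3872.00.
Y = 3872.00 is above potential 2997; expectations adjust and SRAS shifts left until Y = 2997.
Long run: on the new AD curve, 2997 = 5316 − 4P gives P = 579.75.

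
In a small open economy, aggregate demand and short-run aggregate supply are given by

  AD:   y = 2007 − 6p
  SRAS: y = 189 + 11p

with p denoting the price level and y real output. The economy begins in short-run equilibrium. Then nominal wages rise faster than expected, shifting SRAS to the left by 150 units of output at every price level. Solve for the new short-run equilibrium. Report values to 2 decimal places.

This is a negative supply shock: SRAS shifts left.
New SRAS: y = 39 + 11p.
Set AD = SRAS: 2007 − 6p = 39 + 11p, so 1968 = 17p and p = 115.76.
Substituting into AD, y = 1312.41.

p = 115.76, y = 1312.41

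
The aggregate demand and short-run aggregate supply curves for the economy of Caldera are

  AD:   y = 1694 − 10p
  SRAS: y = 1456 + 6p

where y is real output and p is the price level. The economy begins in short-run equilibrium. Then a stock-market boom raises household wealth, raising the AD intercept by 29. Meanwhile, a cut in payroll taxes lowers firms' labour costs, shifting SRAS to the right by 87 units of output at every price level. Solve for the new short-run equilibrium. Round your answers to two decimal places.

After both shocks: AD is y = 1723 − 10p and SRAS is y = 1543 + 6p.
Setting them equal: 180 = 16p, so p = 11.25.
Substituting into AD, y = 1610.50.

p = 11.25, y = 1610.50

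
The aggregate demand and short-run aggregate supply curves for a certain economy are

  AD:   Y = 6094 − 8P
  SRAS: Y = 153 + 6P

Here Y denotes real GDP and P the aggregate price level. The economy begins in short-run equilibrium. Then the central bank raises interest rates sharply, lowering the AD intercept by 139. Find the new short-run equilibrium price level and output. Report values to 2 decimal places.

P = 414.43, Y = 2639.57

This is a negative demand shock: AD shifts left.
New AD: Y = 5955 − 8P.
Set AD = SRAS: 5955 − 8P = 153 + 6P, so 5802 = 14P and P = 414.43.
Substituting into AD, Y = 2639.57.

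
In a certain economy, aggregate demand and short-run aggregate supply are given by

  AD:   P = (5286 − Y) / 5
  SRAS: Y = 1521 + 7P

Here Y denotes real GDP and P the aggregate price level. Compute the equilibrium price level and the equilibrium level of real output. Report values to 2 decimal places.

Rearrange AD to Y = 5286 − 5P.
Set AD = SRAS: 5286 − 5P = 1521 + 7P, so 3765 = 12P and P = 313.75.
Substituting into AD, Y = 5286 − 5P = 3717.25.

P = 313.75, Y = 3717.25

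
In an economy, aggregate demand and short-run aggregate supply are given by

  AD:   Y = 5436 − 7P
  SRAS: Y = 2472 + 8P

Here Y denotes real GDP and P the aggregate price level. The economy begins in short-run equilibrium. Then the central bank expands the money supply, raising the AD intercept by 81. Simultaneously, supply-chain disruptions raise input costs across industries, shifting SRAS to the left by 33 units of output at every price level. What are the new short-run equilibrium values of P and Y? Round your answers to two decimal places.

After both shocks: AD is Y = 5517 − 7P and SRAS is Y = 2439 + 8P.
Setting them equal: 3078 = 15P, so P = 205.20.
Substituting into AD, Y = 4080.60.

P = 205.20, Y = 4080.60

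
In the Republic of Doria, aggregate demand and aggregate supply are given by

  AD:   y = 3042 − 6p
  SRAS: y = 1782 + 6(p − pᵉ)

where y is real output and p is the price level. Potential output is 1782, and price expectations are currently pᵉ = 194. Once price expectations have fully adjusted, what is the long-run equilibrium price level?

Short run: with pᵉ = 194, SRAS is y = 618 + 6p. Setting AD = SRAS gives 2424 = 12p, so p = 202 and y = 3042 − 6·202 = 1830.
Output 1830 is above potential 1782, so over time expected prices rise and SRAS shifts left until y returns to 1782.
Long run: y = 1782 on the AD curve gives 1782 = 3042 − 6p, so p = 210.

Long-run p = 210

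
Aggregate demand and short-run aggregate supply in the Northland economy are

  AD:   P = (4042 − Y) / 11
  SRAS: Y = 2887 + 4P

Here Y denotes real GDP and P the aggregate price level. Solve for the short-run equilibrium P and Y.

Rearrange AD to Y = 4042 − 11P.
Set AD = SRAS: 4042 − 11P = 2887 + 4P, so 1155 = 15P and P = 77.
Then Y = 4042 − 11·77 = 3195.

P = 77, Y = 3195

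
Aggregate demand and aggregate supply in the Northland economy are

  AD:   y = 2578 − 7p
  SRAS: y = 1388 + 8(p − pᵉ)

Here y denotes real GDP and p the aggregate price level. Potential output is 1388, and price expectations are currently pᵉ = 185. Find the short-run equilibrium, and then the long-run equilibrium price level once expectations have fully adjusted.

Short run: p = 178, y = 1332. Long run: p = 170.

Short run: with pᵉ = 185, SRAS is y = 8p − 92. Setting AD = SRAS gives 2670 = 15p, so p = 178 and y = 2578 − 7·178 = 1332.
Output 1332 is below potential 1388, so over time expected prices fall and SRAS shifts right until y returns to 1388.
Long run: y = 1388 on the AD curve gives 1388 = 2578 − 7p, so p = 170.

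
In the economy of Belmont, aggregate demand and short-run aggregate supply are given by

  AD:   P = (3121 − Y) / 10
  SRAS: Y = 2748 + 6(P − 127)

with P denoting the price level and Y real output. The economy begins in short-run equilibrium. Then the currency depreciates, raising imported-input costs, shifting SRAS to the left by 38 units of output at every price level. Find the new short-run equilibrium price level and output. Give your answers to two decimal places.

P = 73.31, Y = 2387.88

This is a negative supply shock: SRAS shifts left.
New SRAS: Y = 1948 + 6P.
Set AD = SRAS: 3121 − 10P = 1948 + 6P, so 1173 = 16P and P = 73.31.
Substituting into AD, Y = 2387.88.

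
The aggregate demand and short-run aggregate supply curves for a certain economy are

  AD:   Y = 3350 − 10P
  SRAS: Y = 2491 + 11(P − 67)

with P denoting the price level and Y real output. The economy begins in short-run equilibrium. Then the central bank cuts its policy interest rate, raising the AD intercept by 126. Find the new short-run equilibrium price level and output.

This is a positive demand shock: AD shifts right.
New AD: Y = 3476 − 10P.
SRAS can be written Y = 1754 + 11P.
Set AD = SRAS: 3476 − 10P = 1754 + 11P, so 1722 = 21P and P = 82.
Y = 3476 − 10·82 = 2656.

P = 82, Y = 2656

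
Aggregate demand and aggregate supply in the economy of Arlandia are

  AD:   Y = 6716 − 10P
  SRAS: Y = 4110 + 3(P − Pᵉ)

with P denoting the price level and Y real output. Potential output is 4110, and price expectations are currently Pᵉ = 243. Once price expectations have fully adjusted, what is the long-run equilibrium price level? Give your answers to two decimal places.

Short run: with Pᵉ = 243, SRAS is Y = 3381 + 3P. Setting AD = SRAS gives 3335 = 13P, so P = 256.54 and Y = 6716 − 10P = 4150.62.
Output 4150.62 is above potential 4110, so over time expected prices rise and SRAS shifts left until Y returns to 4110.
Long run: Y = 4110 on the AD curve gives 4110 = 6716 − 10P, so P = 260.60.

Long-run P = 260.60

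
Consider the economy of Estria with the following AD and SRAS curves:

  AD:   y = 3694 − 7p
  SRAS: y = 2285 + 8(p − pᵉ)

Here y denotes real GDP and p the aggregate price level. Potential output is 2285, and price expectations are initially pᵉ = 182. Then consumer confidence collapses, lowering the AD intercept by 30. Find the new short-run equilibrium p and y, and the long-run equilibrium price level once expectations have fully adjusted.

Short run: p = 189, y = 2341. Long run: p = 197.

AD shifts left: new AD is y = 3664 − 7p. With pᵉ = 182, SRAS is y = 829 + 8p.
Short run: 3664 − 7p = 829 + 8p gives 2835 = 15p, so p = 189 and y = 3664 − 7·189 = 2341.
y = 2341 is above potential 2285; expectations adjust and SRAS shifts left until y = 2285.
Long run: on the new AD curve, 2285 = 3664 − 7p gives p = 197.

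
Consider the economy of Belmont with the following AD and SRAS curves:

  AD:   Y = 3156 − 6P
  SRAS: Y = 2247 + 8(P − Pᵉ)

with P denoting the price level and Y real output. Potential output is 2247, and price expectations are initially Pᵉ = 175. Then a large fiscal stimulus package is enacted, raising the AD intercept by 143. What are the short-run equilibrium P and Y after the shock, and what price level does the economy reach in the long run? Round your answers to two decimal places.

AD shifts right: new AD is Y = 3299 − 6P. With Pᵉ = 175, SRAS is Y = 847 + 8P.
Short run: 3299 − 6P = 847 + 8P gives 2452 = 14P, so P = 175.14 and Y = 3299 − 6P = 2248.14.
Y = 2248.14 is above potential 2247; expectations adjust and SRAS shifts left until Y = 2247.
Long run: on the new AD curve, 2247 = 3299 − 6P gives P = 175.33.

Short run: P = 175.14, Y = 2248.14. Long run: P = 175.33.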